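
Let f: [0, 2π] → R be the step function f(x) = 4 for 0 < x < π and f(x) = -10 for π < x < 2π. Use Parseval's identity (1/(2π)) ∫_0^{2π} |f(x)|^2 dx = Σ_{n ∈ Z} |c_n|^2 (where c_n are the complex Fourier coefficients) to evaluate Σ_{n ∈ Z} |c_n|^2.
Σ |c_n|^2 = 58

Parseval equates the L^2 energy of f (normalised by 1/(2π)) with the ℓ^2 sum of its Fourier coefficients: (1/(2π)) ∫_0^{2π} |f|^2 = Σ |c_n|^2.
Compute the left side: (1/(2π)) [∫_0^π 4^2 dx + ∫_π^{2π} (-10)^2 dx] = (1/(2π)) · (16π + 100π) = (16 + 100)/2 = 58.
So Σ_{n ∈ Z} |c_n|^2 = 58.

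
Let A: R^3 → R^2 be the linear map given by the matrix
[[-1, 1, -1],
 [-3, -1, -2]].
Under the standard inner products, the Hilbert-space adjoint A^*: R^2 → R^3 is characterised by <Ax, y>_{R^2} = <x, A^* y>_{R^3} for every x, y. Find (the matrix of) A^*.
A^* = A^T =
[[-1, -3],
 [1, -1],
 [-1, -2]]

For real matrices with standard dot products, the defining identity <Ax, y> = <x, A^* y> gives (Ax)^T y = x^T (A^*) y, i.e. x^T A^T y = x^T (A^*) y. Since this holds for all x, y, we must have A^* = A^T. Therefore
A^* =
[[-1, -3],
 [1, -1],
 [-1, -2]].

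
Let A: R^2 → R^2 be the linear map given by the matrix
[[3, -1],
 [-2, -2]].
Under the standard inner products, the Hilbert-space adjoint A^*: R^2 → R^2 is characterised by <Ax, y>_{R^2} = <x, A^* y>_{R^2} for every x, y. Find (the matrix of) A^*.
A^* = A^T =
[[3, -2],
 [-1, -2]]

For real matrices with standard dot products, the defining identity <Ax, y> = <x, A^* y> gives (Ax)^T y = x^T (A^*) y, i.e. x^T A^T y = x^T (A^*) y. Since this holds for all x, y, we must have A^* = A^T. Therefore
A^* =
[[3, -2],
 [-1, -2]].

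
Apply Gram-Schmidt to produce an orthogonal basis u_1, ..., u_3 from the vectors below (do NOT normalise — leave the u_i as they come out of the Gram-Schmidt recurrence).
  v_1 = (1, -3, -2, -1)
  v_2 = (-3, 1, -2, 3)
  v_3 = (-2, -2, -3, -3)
Orthogonal basis:
  u_1 = (1, -3, -2, -1)
  u_2 = (-8/3, 0, -8/3, 8/3)
  u_3 = (-11/5, 3/5, -3/5, -14/5)

Apply the Gram-Schmidt recurrence
  u_1 = v_1
  u_i = v_i − Σ_{j<i} ((v_i · u_j) / (u_j · u_j)) · u_j.

Step by step this gives:
  u_1 = (1, -3, -2, -1)
  u_2 = (-8/3, 0, -8/3, 8/3)
  u_3 = (-11/5, 3/5, -3/5, -14/5)

Orthogonality check:
  u_2 · u_1 = 0 (should be 0)
  u_3 · u_1 = 0 (should be 0)
  u_3 · u_2 = 0 (should be 0)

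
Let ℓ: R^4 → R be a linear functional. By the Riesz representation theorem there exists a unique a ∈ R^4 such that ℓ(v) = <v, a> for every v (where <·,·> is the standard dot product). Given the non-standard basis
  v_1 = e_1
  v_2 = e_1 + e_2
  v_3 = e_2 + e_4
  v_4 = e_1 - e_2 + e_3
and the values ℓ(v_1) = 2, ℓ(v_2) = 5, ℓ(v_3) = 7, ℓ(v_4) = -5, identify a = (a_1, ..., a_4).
a = (2, 3, -4, 4)

Write a = (a_1, ..., a_4) in the standard basis. For each basis vector v_i, ℓ(v_i) = <v_i, a> is a linear equation in the a_j's. Collect the n equations into a matrix system V a = ℓ, where row i of V is v_i (expressed in the standard basis). Since V is invertible (lower-triangular with 1s on the diagonal, up to permutation), solve by back-substitution:
  V =
[[1, 0, 0, 0],
 [1, 1, 0, 0],
 [0, 1, 0, 1],
 [1, -1, 1, 0]]
  V a = (2, 5, 7, -5)
Solving gives a = (2, 3, -4, 4).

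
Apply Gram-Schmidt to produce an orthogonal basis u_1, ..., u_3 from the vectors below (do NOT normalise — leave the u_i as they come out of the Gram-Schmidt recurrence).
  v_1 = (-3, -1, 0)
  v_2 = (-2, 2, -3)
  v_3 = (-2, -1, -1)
Orthogonal basis:
  u_1 = (-3, -1, 0)
  u_2 = (-4/5, 12/5, -3)
  u_3 = (3/14, -9/14, -4/7)

Apply the Gram-Schmidt recurrence
  u_1 = v_1
  u_i = v_i − Σ_{j<i} ((v_i · u_j) / (u_j · u_j)) · u_j.

Step by step this gives:
  u_1 = (-3, -1, 0)
  u_2 = (-4/5, 12/5, -3)
  u_3 = (3/14, -9/14, -4/7)

Orthogonality check:
  u_2 · u_1 = 0 (should be 0)
  u_3 · u_1 = 0 (should be 0)
  u_3 · u_2 = 0 (should be 0)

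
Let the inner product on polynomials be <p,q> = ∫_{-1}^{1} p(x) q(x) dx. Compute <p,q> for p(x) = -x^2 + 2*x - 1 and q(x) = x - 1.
<p,q> = 4

Expand the product: p(x)·q(x) = -x^3 + 3*x^2 - 3*x + 1.
∫_{-1}^{1} of each monomial x^k gives [2/(k+1) if k even, 0 if k odd]. Integrating term-by-term (or equivalently evaluating the antiderivative F(x) = -x^4/4 + x^3 - 3*x^2/2 + x at the endpoints):
  F(1) − F(−1) = 1/4 − (-15/4) = 4.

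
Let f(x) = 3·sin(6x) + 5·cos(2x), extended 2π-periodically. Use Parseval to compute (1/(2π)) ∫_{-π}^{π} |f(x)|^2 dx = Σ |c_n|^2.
Σ |c_n|^2 = 17

Expand |f|^2 and use orthogonality of {sin(nx), cos(mx)} on [-π, π]:
  ∫_{-π}^{π} sin(nx)^2 dx = π, ∫ cos(mx)^2 dx = π, and cross terms integrate to 0.
So ∫_{-π}^{π} f(x)^2 dx = 3^2 · π + 5^2 · π = (9 + 25)π.
Divide by 2π: (9 + 25)/2 = 17.
By Parseval, this equals Σ |c_n|^2.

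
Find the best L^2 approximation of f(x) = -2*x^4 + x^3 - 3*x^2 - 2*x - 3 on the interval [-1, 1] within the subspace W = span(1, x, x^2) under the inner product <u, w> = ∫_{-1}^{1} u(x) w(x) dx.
g(x) = -33*x^2/7 - 7*x/5 - 99/35

The best approximation g ∈ W is the orthogonal projection of f onto W. Writing g = a_0 + a_1 x + a_2 x^2, the coefficients solve the normal equations G · a = b where
  G_{ij} = <φ_i, φ_j> and b_i = <f, φ_i>, with φ_0 = 1, φ_1 = x, φ_2 = x^2.
G =
  [2, 0, 2/3]
  [0, 2/3, 0]
  [2/3, 0, 2/5],
b = (-44/5, -14/15, -132/35).
Solving gives a_0 = -99/35, a_1 = -7/5, a_2 = -33/7, so
  g(x) = -33*x^2/7 - 7*x/5 - 99/35.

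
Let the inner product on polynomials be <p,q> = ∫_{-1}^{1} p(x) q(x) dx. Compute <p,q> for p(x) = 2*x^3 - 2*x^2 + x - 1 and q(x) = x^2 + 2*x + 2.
<p,q> = -26/5

Expand the product: p(x)·q(x) = 2*x^5 + 2*x^4 + x^3 - 3*x^2 - 2.
∫_{-1}^{1} of each monomial x^k gives [2/(k+1) if k even, 0 if k odd]. Integrating term-by-term (or equivalently evaluating the antiderivative F(x) = x^6/3 + 2*x^5/5 + x^4/4 - x^3 - 2*x at the endpoints):
  F(1) − F(−1) = -121/60 − (191/60) = -26/5.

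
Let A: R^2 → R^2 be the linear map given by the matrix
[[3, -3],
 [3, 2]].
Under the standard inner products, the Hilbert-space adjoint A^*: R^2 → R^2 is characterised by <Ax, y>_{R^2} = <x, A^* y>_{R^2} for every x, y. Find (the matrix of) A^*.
A^* = A^T =
[[3, 3],
 [-3, 2]]

For real matrices with standard dot products, the defining identity <Ax, y> = <x, A^* y> gives (Ax)^T y = x^T (A^*) y, i.e. x^T A^T y = x^T (A^*) y. Since this holds for all x, y, we must have A^* = A^T. Therefore
A^* =
[[3, 3],
 [-3, 2]].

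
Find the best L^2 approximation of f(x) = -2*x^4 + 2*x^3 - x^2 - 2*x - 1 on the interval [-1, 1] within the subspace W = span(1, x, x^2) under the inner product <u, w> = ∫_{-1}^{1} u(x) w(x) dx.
g(x) = -19*x^2/7 - 4*x/5 - 29/35

The best approximation g ∈ W is the orthogonal projection of f onto W. Writing g = a_0 + a_1 x + a_2 x^2, the coefficients solve the normal equations G · a = b where
  G_{ij} = <φ_i, φ_j> and b_i = <f, φ_i>, with φ_0 = 1, φ_1 = x, φ_2 = x^2.
G =
  [2, 0, 2/3]
  [0, 2/3, 0]
  [2/3, 0, 2/5],
b = (-52/15, -8/15, -172/105).
Solving gives a_0 = -29/35, a_1 = -4/5, a_2 = -19/7, so
  g(x) = -19*x^2/7 - 4*x/5 - 29/35.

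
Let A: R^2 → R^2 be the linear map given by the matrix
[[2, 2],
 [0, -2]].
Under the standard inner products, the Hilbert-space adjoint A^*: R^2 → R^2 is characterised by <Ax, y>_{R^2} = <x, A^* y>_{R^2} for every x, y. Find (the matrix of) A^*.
A^* = A^T =
[[2, 0],
 [2, -2]]

For real matrices with standard dot products, the defining identity <Ax, y> = <x, A^* y> gives (Ax)^T y = x^T (A^*) y, i.e. x^T A^T y = x^T (A^*) y. Since this holds for all x, y, we must have A^* = A^T. Therefore
A^* =
[[2, 0],
 [2, -2]].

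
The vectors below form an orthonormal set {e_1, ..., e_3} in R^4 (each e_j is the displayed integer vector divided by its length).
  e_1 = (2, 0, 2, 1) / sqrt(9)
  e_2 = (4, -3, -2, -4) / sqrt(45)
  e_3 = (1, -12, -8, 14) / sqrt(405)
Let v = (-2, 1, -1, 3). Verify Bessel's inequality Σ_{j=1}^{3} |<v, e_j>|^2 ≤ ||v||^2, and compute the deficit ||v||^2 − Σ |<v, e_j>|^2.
Σ |<v, e_j>|^2 = 14; ||v||^2 = 15; deficit = 1

Write each e_j = u_j / sqrt(<u_j, u_j>) where u_j is the displayed integer vector. Then <v, e_j> = <v, u_j> / sqrt(<u_j, u_j>), so |<v, e_j>|^2 = <v, u_j>^2 / <u_j, u_j>.
Coefficients: <v, e_1> = -3/sqrt(9), <v, e_2> = -21/sqrt(45), <v, e_3> = 36/sqrt(405).
Square and sum: Σ |<v, e_j>|^2 = 14.
Compute ||v||^2 = v·v = 15.
Deficit = 15 − 14 = 1 ≥ 0, confirming Bessel's inequality. (The deficit equals ||v − Σ <v,e_j> e_j||^2, the squared distance from v to span{e_j}.)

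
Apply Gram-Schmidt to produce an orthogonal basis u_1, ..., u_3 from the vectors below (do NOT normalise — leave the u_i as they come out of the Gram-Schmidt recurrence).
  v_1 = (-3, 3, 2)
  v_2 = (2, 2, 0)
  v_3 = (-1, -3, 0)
Orthogonal basis:
  u_1 = (-3, 3, 2)
  u_2 = (2, 2, 0)
  u_3 = (2/11, -2/11, 6/11)

Apply the Gram-Schmidt recurrence
  u_1 = v_1
  u_i = v_i − Σ_{j<i} ((v_i · u_j) / (u_j · u_j)) · u_j.

Step by step this gives:
  u_1 = (-3, 3, 2)
  u_2 = (2, 2, 0)
  u_3 = (2/11, -2/11, 6/11)

Orthogonality check:
  u_2 · u_1 = 0 (should be 0)
  u_3 · u_1 = 0 (should be 0)
  u_3 · u_2 = 0 (should be 0)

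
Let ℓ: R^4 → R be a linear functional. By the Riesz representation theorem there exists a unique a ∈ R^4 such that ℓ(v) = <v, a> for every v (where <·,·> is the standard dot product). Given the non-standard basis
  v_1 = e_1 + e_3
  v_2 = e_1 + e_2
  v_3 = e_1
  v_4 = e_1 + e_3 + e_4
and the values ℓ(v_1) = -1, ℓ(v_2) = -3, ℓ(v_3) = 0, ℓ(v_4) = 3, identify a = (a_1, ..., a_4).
a = (0, -3, -1, 4)

Write a = (a_1, ..., a_4) in the standard basis. For each basis vector v_i, ℓ(v_i) = <v_i, a> is a linear equation in the a_j's. Collect the n equations into a matrix system V a = ℓ, where row i of V is v_i (expressed in the standard basis). Since V is invertible (lower-triangular with 1s on the diagonal, up to permutation), solve by back-substitution:
  V =
[[1, 0, 1, 0],
 [1, 1, 0, 0],
 [1, 0, 0, 0],
 [1, 0, 1, 1]]
  V a = (-1, -3, 0, 3)
Solving gives a = (0, -3, -1, 4).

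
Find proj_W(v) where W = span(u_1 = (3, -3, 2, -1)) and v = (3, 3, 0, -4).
proj_W(v) = (12/23, -12/23, 8/23, -4/23)

Set up U = [u_1 | ... | u_1] ∈ R^(4×1). The projector onto W = col(U) is P = U (U^T U)^(-1) U^T.
Compute U^T U =
  [23],
and U^T v = (4).
Solve U^T U · c = U^T v for the coefficients: c = (4/23). The projection is proj_W(v) = U c.
Check: (v - proj_W(v)) · u_1 = 0  (should be 0).
Result: proj_W(v) = (12/23, -12/23, 8/23, -4/23).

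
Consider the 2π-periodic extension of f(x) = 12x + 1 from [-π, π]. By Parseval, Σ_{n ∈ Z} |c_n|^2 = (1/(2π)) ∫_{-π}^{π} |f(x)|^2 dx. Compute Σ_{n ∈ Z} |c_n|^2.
Σ |c_n|^2 = 48π^2 + 1

Expand and integrate term by term over [-π, π]:
  ∫ (12x)^2 dx = 144·(2π^3/3); ∫ 2·12·(1)·x dx = 0 (odd integrand); ∫ 1^2 dx = 1·2π.
So (1/(2π)) ∫_{-π}^{π} (12x + 1)^2 dx = 144π^2/3 + 1 = 48π^2 + 1.
Parseval ⇒ Σ |c_n|^2 = 48π^2 + 1.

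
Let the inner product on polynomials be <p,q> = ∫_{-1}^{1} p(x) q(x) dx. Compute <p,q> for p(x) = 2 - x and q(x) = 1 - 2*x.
<p,q> = 16/3

Expand the product: p(x)·q(x) = 2*x^2 - 5*x + 2.
∫_{-1}^{1} of each monomial x^k gives [2/(k+1) if k even, 0 if k odd]. Integrating term-by-term (or equivalently evaluating the antiderivative F(x) = 2*x^3/3 - 5*x^2/2 + 2*x at the endpoints):
  F(1) − F(−1) = 1/6 − (-31/6) = 16/3.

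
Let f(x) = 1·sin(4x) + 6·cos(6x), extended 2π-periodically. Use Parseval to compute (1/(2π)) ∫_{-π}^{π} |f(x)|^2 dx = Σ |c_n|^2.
Σ |c_n|^2 = 37/2

Expand |f|^2 and use orthogonality of {sin(nx), cos(mx)} on [-π, π]:
  ∫_{-π}^{π} sin(nx)^2 dx = π, ∫ cos(mx)^2 dx = π, and cross terms integrate to 0.
So ∫_{-π}^{π} f(x)^2 dx = 1^2 · π + 6^2 · π = (1 + 36)π.
Divide by 2π: (1 + 36)/2 = 37/2.
By Parseval, this equals Σ |c_n|^2.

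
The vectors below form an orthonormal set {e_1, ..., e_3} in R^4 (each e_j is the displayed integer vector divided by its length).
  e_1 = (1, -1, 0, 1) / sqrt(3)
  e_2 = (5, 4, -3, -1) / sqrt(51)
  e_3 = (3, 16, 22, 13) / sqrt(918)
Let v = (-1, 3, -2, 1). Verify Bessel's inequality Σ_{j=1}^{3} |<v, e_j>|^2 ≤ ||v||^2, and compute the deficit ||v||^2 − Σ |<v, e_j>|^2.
Σ |<v, e_j>|^2 = 163/27; ||v||^2 = 15; deficit = 242/27

Write each e_j = u_j / sqrt(<u_j, u_j>) where u_j is the displayed integer vector. Then <v, e_j> = <v, u_j> / sqrt(<u_j, u_j>), so |<v, e_j>|^2 = <v, u_j>^2 / <u_j, u_j>.
Coefficients: <v, e_1> = -3/sqrt(3), <v, e_2> = 12/sqrt(51), <v, e_3> = 14/sqrt(918).
Square and sum: Σ |<v, e_j>|^2 = 163/27.
Compute ||v||^2 = v·v = 15.
Deficit = 15 − 163/27 = 242/27 ≥ 0, confirming Bessel's inequality. (The deficit equals ||v − Σ <v,e_j> e_j||^2, the squared distance from v to span{e_j}.)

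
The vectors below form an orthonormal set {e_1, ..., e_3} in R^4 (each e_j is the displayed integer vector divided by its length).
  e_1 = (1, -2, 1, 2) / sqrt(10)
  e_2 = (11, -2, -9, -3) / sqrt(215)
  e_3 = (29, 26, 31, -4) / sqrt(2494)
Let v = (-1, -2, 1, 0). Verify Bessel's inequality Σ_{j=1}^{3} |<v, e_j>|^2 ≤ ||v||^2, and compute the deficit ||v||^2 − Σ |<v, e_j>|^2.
Σ |<v, e_j>|^2 = 110/29; ||v||^2 = 6; deficit = 64/29

Write each e_j = u_j / sqrt(<u_j, u_j>) where u_j is the displayed integer vector. Then <v, e_j> = <v, u_j> / sqrt(<u_j, u_j>), so |<v, e_j>|^2 = <v, u_j>^2 / <u_j, u_j>.
Coefficients: <v, e_1> = 4/sqrt(10), <v, e_2> = -16/sqrt(215), <v, e_3> = -50/sqrt(2494).
Square and sum: Σ |<v, e_j>|^2 = 110/29.
Compute ||v||^2 = v·v = 6.
Deficit = 6 − 110/29 = 64/29 ≥ 0, confirming Bessel's inequality. (The deficit equals ||v − Σ <v,e_j> e_j||^2, the squared distance from v to span{e_j}.)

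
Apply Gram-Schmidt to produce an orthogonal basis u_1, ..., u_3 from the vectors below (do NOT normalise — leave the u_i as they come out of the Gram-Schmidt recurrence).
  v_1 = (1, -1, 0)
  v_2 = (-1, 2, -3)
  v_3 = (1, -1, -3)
Orthogonal basis:
  u_1 = (1, -1, 0)
  u_2 = (1/2, 1/2, -3)
  u_3 = (-9/19, -9/19, -3/19)

Apply the Gram-Schmidt recurrence
  u_1 = v_1
  u_i = v_i − Σ_{j<i} ((v_i · u_j) / (u_j · u_j)) · u_j.

Step by step this gives:
  u_1 = (1, -1, 0)
  u_2 = (1/2, 1/2, -3)
  u_3 = (-9/19, -9/19, -3/19)

Orthogonality check:
  u_2 · u_1 = 0 (should be 0)
  u_3 · u_1 = 0 (should be 0)
  u_3 · u_2 = 0 (should be 0)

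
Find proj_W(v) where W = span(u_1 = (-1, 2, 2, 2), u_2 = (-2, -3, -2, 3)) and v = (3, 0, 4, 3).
proj_W(v) = (-95/167, 681/334, 319/167, 423/334)

Set up U = [u_1 | ... | u_2] ∈ R^(4×2). The projector onto W = col(U) is P = U (U^T U)^(-1) U^T.
Compute U^T U =
  [13, -2]
  [-2, 26],
and U^T v = (11, -5).
Solve U^T U · c = U^T v for the coefficients: c = (138/167, -43/334). The projection is proj_W(v) = U c.
Check: (v - proj_W(v)) · u_1 = 0  (should be 0).
Check: (v - proj_W(v)) · u_2 = 0  (should be 0).
Result: proj_W(v) = (-95/167, 681/334, 319/167, 423/334).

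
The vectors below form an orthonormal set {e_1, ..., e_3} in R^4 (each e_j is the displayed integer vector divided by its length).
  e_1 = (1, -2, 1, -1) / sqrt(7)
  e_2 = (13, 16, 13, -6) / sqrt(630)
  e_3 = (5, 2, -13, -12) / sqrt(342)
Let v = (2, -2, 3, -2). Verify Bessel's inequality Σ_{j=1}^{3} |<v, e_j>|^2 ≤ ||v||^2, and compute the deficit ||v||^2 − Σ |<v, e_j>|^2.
Σ |<v, e_j>|^2 = 394/19; ||v||^2 = 21; deficit = 5/19

Write each e_j = u_j / sqrt(<u_j, u_j>) where u_j is the displayed integer vector. Then <v, e_j> = <v, u_j> / sqrt(<u_j, u_j>), so |<v, e_j>|^2 = <v, u_j>^2 / <u_j, u_j>.
Coefficients: <v, e_1> = 11/sqrt(7), <v, e_2> = 45/sqrt(630), <v, e_3> = -9/sqrt(342).
Square and sum: Σ |<v, e_j>|^2 = 394/19.
Compute ||v||^2 = v·v = 21.
Deficit = 21 − 394/19 = 5/19 ≥ 0, confirming Bessel's inequality. (The deficit equals ||v − Σ <v,e_j> e_j||^2, the squared distance from v to span{e_j}.)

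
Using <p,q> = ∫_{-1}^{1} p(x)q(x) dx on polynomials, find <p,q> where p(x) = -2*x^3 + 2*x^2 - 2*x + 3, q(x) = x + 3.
<p,q> = 298/15

Expand the product: p(x)·q(x) = -2*x^4 - 4*x^3 + 4*x^2 - 3*x + 9.
∫_{-1}^{1} of each monomial x^k gives [2/(k+1) if k even, 0 if k odd]. Integrating term-by-term (or equivalently evaluating the antiderivative F(x) = -2*x^5/5 - x^4 + 4*x^3/3 - 3*x^2/2 + 9*x at the endpoints):
  F(1) − F(−1) = 223/30 − (-373/30) = 298/15.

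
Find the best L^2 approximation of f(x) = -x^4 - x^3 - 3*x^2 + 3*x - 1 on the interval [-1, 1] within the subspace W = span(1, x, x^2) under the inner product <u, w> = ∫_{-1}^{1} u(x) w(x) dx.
g(x) = -27*x^2/7 + 12*x/5 - 32/35

The best approximation g ∈ W is the orthogonal projection of f onto W. Writing g = a_0 + a_1 x + a_2 x^2, the coefficients solve the normal equations G · a = b where
  G_{ij} = <φ_i, φ_j> and b_i = <f, φ_i>, with φ_0 = 1, φ_1 = x, φ_2 = x^2.
G =
  [2, 0, 2/3]
  [0, 2/3, 0]
  [2/3, 0, 2/5],
b = (-22/5, 8/5, -226/105).
Solving gives a_0 = -32/35, a_1 = 12/5, a_2 = -27/7, so
  g(x) = -27*x^2/7 + 12*x/5 - 32/35.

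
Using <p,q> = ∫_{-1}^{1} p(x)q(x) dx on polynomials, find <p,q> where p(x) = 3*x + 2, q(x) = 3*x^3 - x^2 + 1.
<p,q> = 94/15

Expand the product: p(x)·q(x) = 9*x^4 + 3*x^3 - 2*x^2 + 3*x + 2.
∫_{-1}^{1} of each monomial x^k gives [2/(k+1) if k even, 0 if k odd]. Integrating term-by-term (or equivalently evaluating the antiderivative F(x) = 9*x^5/5 + 3*x^4/4 - 2*x^3/3 + 3*x^2/2 + 2*x at the endpoints):
  F(1) − F(−1) = 323/60 − (-53/60) = 94/15.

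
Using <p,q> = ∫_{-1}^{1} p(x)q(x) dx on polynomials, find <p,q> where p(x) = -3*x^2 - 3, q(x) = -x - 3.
<p,q> = 24

Expand the product: p(x)·q(x) = 3*x^3 + 9*x^2 + 3*x + 9.
∫_{-1}^{1} of each monomial x^k gives [2/(k+1) if k even, 0 if k odd]. Integrating term-by-term (or equivalently evaluating the antiderivative F(x) = 3*x^4/4 + 3*x^3 + 3*x^2/2 + 9*x at the endpoints):
  F(1) − F(−1) = 57/4 − (-39/4) = 24.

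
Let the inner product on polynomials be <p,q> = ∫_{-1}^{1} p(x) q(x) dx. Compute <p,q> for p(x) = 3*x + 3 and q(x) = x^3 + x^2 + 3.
<p,q> = 106/5

Expand the product: p(x)·q(x) = 3*x^4 + 6*x^3 + 3*x^2 + 9*x + 9.
∫_{-1}^{1} of each monomial x^k gives [2/(k+1) if k even, 0 if k odd]. Integrating term-by-term (or equivalently evaluating the antiderivative F(x) = 3*x^5/5 + 3*x^4/2 + x^3 + 9*x^2/2 + 9*x at the endpoints):
  F(1) − F(−1) = 83/5 − (-23/5) = 106/5.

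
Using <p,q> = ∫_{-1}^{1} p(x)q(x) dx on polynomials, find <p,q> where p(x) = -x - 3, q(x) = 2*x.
<p,q> = -4/3

Expand the product: p(x)·q(x) = -2*x^2 - 6*x.
∫_{-1}^{1} of each monomial x^k gives [2/(k+1) if k even, 0 if k odd]. Integrating term-by-term (or equivalently evaluating the antiderivative F(x) = -2*x^3/3 - 3*x^2 at the endpoints):
  F(1) − F(−1) = -11/3 − (-7/3) = -4/3.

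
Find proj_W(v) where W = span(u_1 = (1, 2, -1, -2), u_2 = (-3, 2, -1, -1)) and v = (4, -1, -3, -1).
proj_W(v) = (529/134, 17/67, -17/134, -81/67)

Set up U = [u_1 | ... | u_2] ∈ R^(4×2). The projector onto W = col(U) is P = U (U^T U)^(-1) U^T.
Compute U^T U =
  [10, 4]
  [4, 15],
and U^T v = (7, -10).
Solve U^T U · c = U^T v for the coefficients: c = (145/134, -64/67). The projection is proj_W(v) = U c.
Check: (v - proj_W(v)) · u_1 = 0  (should be 0).
Check: (v - proj_W(v)) · u_2 = 0  (should be 0).
Result: proj_W(v) = (529/134, 17/67, -17/134, -81/67).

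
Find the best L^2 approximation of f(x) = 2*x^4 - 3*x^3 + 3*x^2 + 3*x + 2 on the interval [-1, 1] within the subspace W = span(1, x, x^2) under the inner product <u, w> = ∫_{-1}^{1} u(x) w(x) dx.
g(x) = 33*x^2/7 + 6*x/5 + 64/35

The best approximation g ∈ W is the orthogonal projection of f onto W. Writing g = a_0 + a_1 x + a_2 x^2, the coefficients solve the normal equations G · a = b where
  G_{ij} = <φ_i, φ_j> and b_i = <f, φ_i>, with φ_0 = 1, φ_1 = x, φ_2 = x^2.
G =
  [2, 0, 2/3]
  [0, 2/3, 0]
  [2/3, 0, 2/5],
b = (34/5, 4/5, 326/105).
Solving gives a_0 = 64/35, a_1 = 6/5, a_2 = 33/7, so
  g(x) = 33*x^2/7 + 6*x/5 + 64/35.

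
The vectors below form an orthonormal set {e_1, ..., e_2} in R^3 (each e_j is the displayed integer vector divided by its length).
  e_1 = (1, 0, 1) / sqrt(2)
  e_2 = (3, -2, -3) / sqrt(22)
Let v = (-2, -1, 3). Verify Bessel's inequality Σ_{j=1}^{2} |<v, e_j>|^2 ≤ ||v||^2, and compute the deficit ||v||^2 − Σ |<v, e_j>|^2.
Σ |<v, e_j>|^2 = 90/11; ||v||^2 = 14; deficit = 64/11

Write each e_j = u_j / sqrt(<u_j, u_j>) where u_j is the displayed integer vector. Then <v, e_j> = <v, u_j> / sqrt(<u_j, u_j>), so |<v, e_j>|^2 = <v, u_j>^2 / <u_j, u_j>.
Coefficients: <v, e_1> = 1/sqrt(2), <v, e_2> = -13/sqrt(22).
Square and sum: Σ |<v, e_j>|^2 = 90/11.
Compute ||v||^2 = v·v = 14.
Deficit = 14 − 90/11 = 64/11 ≥ 0, confirming Bessel's inequality. (The deficit equals ||v − Σ <v,e_j> e_j||^2, the squared distance from v to span{e_j}.)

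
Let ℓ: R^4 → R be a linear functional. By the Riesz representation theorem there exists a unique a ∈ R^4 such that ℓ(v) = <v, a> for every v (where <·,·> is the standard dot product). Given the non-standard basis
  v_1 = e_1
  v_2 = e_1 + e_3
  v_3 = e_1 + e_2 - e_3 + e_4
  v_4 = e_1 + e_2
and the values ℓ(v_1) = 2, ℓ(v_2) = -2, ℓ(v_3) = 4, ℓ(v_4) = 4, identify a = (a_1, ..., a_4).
a = (2, 2, -4, -4)

Write a = (a_1, ..., a_4) in the standard basis. For each basis vector v_i, ℓ(v_i) = <v_i, a> is a linear equation in the a_j's. Collect the n equations into a matrix system V a = ℓ, where row i of V is v_i (expressed in the standard basis). Since V is invertible (lower-triangular with 1s on the diagonal, up to permutation), solve by back-substitution:
  V =
[[1, 0, 0, 0],
 [1, 0, 1, 0],
 [1, 1, -1, 1],
 [1, 1, 0, 0]]
  V a = (2, -2, 4, 4)
Solving gives a = (2, 2, -4, -4).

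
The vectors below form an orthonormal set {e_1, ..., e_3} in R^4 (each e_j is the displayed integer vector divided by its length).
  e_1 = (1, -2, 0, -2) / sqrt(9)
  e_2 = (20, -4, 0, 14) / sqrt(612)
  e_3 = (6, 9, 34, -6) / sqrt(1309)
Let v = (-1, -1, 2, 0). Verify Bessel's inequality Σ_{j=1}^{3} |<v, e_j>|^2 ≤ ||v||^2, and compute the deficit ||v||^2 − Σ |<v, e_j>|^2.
Σ |<v, e_j>|^2 = 206/77; ||v||^2 = 6; deficit = 256/77

Write each e_j = u_j / sqrt(<u_j, u_j>) where u_j is the displayed integer vector. Then <v, e_j> = <v, u_j> / sqrt(<u_j, u_j>), so |<v, e_j>|^2 = <v, u_j>^2 / <u_j, u_j>.
Coefficients: <v, e_1> = 1/sqrt(9), <v, e_2> = -16/sqrt(612), <v, e_3> = 53/sqrt(1309).
Square and sum: Σ |<v, e_j>|^2 = 206/77.
Compute ||v||^2 = v·v = 6.
Deficit = 6 − 206/77 = 256/77 ≥ 0, confirming Bessel's inequality. (The deficit equals ||v − Σ <v,e_j> e_j||^2, the squared distance from v to span{e_j}.)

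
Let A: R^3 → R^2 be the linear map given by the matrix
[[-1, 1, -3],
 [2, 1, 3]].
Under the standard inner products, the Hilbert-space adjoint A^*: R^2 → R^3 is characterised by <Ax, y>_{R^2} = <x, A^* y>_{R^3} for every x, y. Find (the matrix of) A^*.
A^* = A^T =
[[-1, 2],
 [1, 1],
 [-3, 3]]

For real matrices with standard dot products, the defining identity <Ax, y> = <x, A^* y> gives (Ax)^T y = x^T (A^*) y, i.e. x^T A^T y = x^T (A^*) y. Since this holds for all x, y, we must have A^* = A^T. Therefore
A^* =
[[-1, 2],
 [1, 1],
 [-3, 3]].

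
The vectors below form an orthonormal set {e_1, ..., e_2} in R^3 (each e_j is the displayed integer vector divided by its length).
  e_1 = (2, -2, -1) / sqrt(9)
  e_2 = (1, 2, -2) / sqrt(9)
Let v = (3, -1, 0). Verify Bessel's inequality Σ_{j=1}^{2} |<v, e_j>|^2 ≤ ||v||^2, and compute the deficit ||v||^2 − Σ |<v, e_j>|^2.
Σ |<v, e_j>|^2 = 65/9; ||v||^2 = 10; deficit = 25/9

Write each e_j = u_j / sqrt(<u_j, u_j>) where u_j is the displayed integer vector. Then <v, e_j> = <v, u_j> / sqrt(<u_j, u_j>), so |<v, e_j>|^2 = <v, u_j>^2 / <u_j, u_j>.
Coefficients: <v, e_1> = 8/sqrt(9), <v, e_2> = 1/sqrt(9).
Square and sum: Σ |<v, e_j>|^2 = 65/9.
Compute ||v||^2 = v·v = 10.
Deficit = 10 − 65/9 = 25/9 ≥ 0, confirming Bessel's inequality. (The deficit equals ||v − Σ <v,e_j> e_j||^2, the squared distance from v to span{e_j}.)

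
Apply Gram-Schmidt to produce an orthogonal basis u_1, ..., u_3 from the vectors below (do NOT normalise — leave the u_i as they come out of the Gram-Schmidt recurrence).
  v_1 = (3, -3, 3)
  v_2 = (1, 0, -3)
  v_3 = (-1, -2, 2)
Orthogonal basis:
  u_1 = (3, -3, 3)
  u_2 = (5/3, -2/3, -7/3)
  u_3 = (-27/26, -18/13, -9/26)

Apply the Gram-Schmidt recurrence
  u_1 = v_1
  u_i = v_i − Σ_{j<i} ((v_i · u_j) / (u_j · u_j)) · u_j.

Step by step this gives:
  u_1 = (3, -3, 3)
  u_2 = (5/3, -2/3, -7/3)
  u_3 = (-27/26, -18/13, -9/26)

Orthogonality check:
  u_2 · u_1 = 0 (should be 0)
  u_3 · u_1 = 0 (should be 0)
  u_3 · u_2 = 0 (should be 0)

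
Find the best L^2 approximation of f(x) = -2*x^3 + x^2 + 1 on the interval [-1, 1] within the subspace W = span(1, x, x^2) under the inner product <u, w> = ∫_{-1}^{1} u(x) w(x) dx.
g(x) = x^2 - 6*x/5 + 1

The best approximation g ∈ W is the orthogonal projection of f onto W. Writing g = a_0 + a_1 x + a_2 x^2, the coefficients solve the normal equations G · a = b where
  G_{ij} = <φ_i, φ_j> and b_i = <f, φ_i>, with φ_0 = 1, φ_1 = x, φ_2 = x^2.
G =
  [2, 0, 2/3]
  [0, 2/3, 0]
  [2/3, 0, 2/5],
b = (8/3, -4/5, 16/15).
Solving gives a_0 = 1, a_1 = -6/5, a_2 = 1, so
  g(x) = x^2 - 6*x/5 + 1.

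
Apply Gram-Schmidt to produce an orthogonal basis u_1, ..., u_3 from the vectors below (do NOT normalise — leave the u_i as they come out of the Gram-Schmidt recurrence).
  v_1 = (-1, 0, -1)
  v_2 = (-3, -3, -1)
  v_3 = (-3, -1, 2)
Orthogonal basis:
  u_1 = (-1, 0, -1)
  u_2 = (-1, -3, 1)
  u_3 = (-39/22, 13/11, 39/22)

Apply the Gram-Schmidt recurrence
  u_1 = v_1
  u_i = v_i − Σ_{j<i} ((v_i · u_j) / (u_j · u_j)) · u_j.

Step by step this gives:
  u_1 = (-1, 0, -1)
  u_2 = (-1, -3, 1)
  u_3 = (-39/22, 13/11, 39/22)

Orthogonality check:
  u_2 · u_1 = 0 (should be 0)
  u_3 · u_1 = 0 (should be 0)
  u_3 · u_2 = 0 (should be 0)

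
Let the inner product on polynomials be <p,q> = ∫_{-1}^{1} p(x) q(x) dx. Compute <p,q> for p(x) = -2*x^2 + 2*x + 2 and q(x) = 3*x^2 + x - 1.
<p,q> = 4/15

Expand the product: p(x)·q(x) = -6*x^4 + 4*x^3 + 10*x^2 - 2.
∫_{-1}^{1} of each monomial x^k gives [2/(k+1) if k even, 0 if k odd]. Integrating term-by-term (or equivalently evaluating the antiderivative F(x) = -6*x^5/5 + x^4 + 10*x^3/3 - 2*x at the endpoints):
  F(1) − F(−1) = 17/15 − (13/15) = 4/15.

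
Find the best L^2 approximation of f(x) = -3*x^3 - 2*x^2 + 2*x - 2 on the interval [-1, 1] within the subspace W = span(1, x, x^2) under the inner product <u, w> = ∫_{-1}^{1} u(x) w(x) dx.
g(x) = -2*x^2 + x/5 - 2

The best approximation g ∈ W is the orthogonal projection of f onto W. Writing g = a_0 + a_1 x + a_2 x^2, the coefficients solve the normal equations G · a = b where
  G_{ij} = <φ_i, φ_j> and b_i = <f, φ_i>, with φ_0 = 1, φ_1 = x, φ_2 = x^2.
G =
  [2, 0, 2/3]
  [0, 2/3, 0]
  [2/3, 0, 2/5],
b = (-16/3, 2/15, -32/15).
Solving gives a_0 = -2, a_1 = 1/5, a_2 = -2, so
  g(x) = -2*x^2 + x/5 - 2.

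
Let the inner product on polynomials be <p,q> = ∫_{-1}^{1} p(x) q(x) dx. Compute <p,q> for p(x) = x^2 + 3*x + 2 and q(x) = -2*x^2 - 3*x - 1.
<p,q> = -212/15

Expand the product: p(x)·q(x) = -2*x^4 - 9*x^3 - 14*x^2 - 9*x - 2.
∫_{-1}^{1} of each monomial x^k gives [2/(k+1) if k even, 0 if k odd]. Integrating term-by-term (or equivalently evaluating the antiderivative F(x) = -2*x^5/5 - 9*x^4/4 - 14*x^3/3 - 9*x^2/2 - 2*x at the endpoints):
  F(1) − F(−1) = -829/60 − (19/60) = -212/15.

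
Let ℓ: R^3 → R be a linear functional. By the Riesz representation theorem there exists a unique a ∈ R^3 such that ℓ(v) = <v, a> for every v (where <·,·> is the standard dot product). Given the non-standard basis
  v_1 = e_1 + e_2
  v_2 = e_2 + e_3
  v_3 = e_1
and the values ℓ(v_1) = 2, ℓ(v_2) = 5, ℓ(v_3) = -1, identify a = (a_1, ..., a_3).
a = (-1, 3, 2)

Write a = (a_1, ..., a_3) in the standard basis. For each basis vector v_i, ℓ(v_i) = <v_i, a> is a linear equation in the a_j's. Collect the n equations into a matrix system V a = ℓ, where row i of V is v_i (expressed in the standard basis). Since V is invertible (lower-triangular with 1s on the diagonal, up to permutation), solve by back-substitution:
  V =
[[1, 1, 0],
 [0, 1, 1],
 [1, 0, 0]]
  V a = (2, 5, -1)
Solving gives a = (-1, 3, 2).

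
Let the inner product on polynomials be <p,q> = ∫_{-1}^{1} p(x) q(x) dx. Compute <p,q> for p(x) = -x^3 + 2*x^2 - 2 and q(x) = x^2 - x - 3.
<p,q> = 118/15

Expand the product: p(x)·q(x) = -x^5 + 3*x^4 + x^3 - 8*x^2 + 2*x + 6.
∫_{-1}^{1} of each monomial x^k gives [2/(k+1) if k even, 0 if k odd]. Integrating term-by-term (or equivalently evaluating the antiderivative F(x) = -x^6/6 + 3*x^5/5 + x^4/4 - 8*x^3/3 + x^2 + 6*x at the endpoints):
  F(1) − F(−1) = 301/60 − (-57/20) = 118/15.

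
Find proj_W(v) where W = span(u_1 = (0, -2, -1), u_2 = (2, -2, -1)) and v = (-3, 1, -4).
proj_W(v) = (-3, -4/5, -2/5)

Set up U = [u_1 | ... | u_2] ∈ R^(3×2). The projector onto W = col(U) is P = U (U^T U)^(-1) U^T.
Compute U^T U =
  [5, 5]
  [5, 9],
and U^T v = (2, -4).
Solve U^T U · c = U^T v for the coefficients: c = (19/10, -3/2). The projection is proj_W(v) = U c.
Check: (v - proj_W(v)) · u_1 = 0  (should be 0).
Check: (v - proj_W(v)) · u_2 = 0  (should be 0).
Result: proj_W(v) = (-3, -4/5, -2/5).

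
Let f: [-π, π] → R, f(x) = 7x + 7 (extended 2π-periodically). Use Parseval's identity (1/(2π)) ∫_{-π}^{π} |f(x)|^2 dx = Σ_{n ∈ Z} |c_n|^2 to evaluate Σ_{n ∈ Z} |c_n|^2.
Σ |c_n|^2 = 49π^2/3 + 49

Expand and integrate term by term over [-π, π]:
  ∫ (7x)^2 dx = 49·(2π^3/3); ∫ 2·7·(7)·x dx = 0 (odd integrand); ∫ 7^2 dx = 49·2π.
So (1/(2π)) ∫_{-π}^{π} (7x + 7)^2 dx = 49π^2/3 + 49 = 49π^2/3 + 49.
Parseval ⇒ Σ |c_n|^2 = 49π^2/3 + 49.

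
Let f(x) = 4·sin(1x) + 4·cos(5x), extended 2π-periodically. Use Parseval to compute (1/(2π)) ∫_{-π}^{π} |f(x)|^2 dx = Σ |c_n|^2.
Σ |c_n|^2 = 16

Expand |f|^2 and use orthogonality of {sin(nx), cos(mx)} on [-π, π]:
  ∫_{-π}^{π} sin(nx)^2 dx = π, ∫ cos(mx)^2 dx = π, and cross terms integrate to 0.
So ∫_{-π}^{π} f(x)^2 dx = 4^2 · π + 4^2 · π = (16 + 16)π.
Divide by 2π: (16 + 16)/2 = 16.
By Parseval, this equals Σ |c_n|^2.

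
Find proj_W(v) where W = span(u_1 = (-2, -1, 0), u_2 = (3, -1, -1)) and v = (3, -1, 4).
proj_W(v) = (13/6, 2/3, -1/6)

Set up U = [u_1 | ... | u_2] ∈ R^(3×2). The projector onto W = col(U) is P = U (U^T U)^(-1) U^T.
Compute U^T U =
  [5, -5]
  [-5, 11],
and U^T v = (-5, 6).
Solve U^T U · c = U^T v for the coefficients: c = (-5/6, 1/6). The projection is proj_W(v) = U c.
Check: (v - proj_W(v)) · u_1 = 0  (should be 0).
Check: (v - proj_W(v)) · u_2 = 0  (should be 0).
Result: proj_W(v) = (13/6, 2/3, -1/6).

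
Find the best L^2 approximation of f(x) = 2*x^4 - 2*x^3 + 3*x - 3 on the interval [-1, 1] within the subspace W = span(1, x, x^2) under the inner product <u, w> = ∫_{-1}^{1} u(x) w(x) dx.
g(x) = 12*x^2/7 + 9*x/5 - 111/35

The best approximation g ∈ W is the orthogonal projection of f onto W. Writing g = a_0 + a_1 x + a_2 x^2, the coefficients solve the normal equations G · a = b where
  G_{ij} = <φ_i, φ_j> and b_i = <f, φ_i>, with φ_0 = 1, φ_1 = x, φ_2 = x^2.
G =
  [2, 0, 2/3]
  [0, 2/3, 0]
  [2/3, 0, 2/5],
b = (-26/5, 6/5, -10/7).
Solving gives a_0 = -111/35, a_1 = 9/5, a_2 = 12/7, so
  g(x) = 12*x^2/7 + 9*x/5 - 111/35.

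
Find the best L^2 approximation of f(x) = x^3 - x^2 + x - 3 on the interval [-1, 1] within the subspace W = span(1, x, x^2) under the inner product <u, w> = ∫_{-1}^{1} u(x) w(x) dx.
g(x) = -x^2 + 8*x/5 - 3

The best approximation g ∈ W is the orthogonal projection of f onto W. Writing g = a_0 + a_1 x + a_2 x^2, the coefficients solve the normal equations G · a = b where
  G_{ij} = <φ_i, φ_j> and b_i = <f, φ_i>, with φ_0 = 1, φ_1 = x, φ_2 = x^2.
G =
  [2, 0, 2/3]
  [0, 2/3, 0]
  [2/3, 0, 2/5],
b = (-20/3, 16/15, -12/5).
Solving gives a_0 = -3, a_1 = 8/5, a_2 = -1, so
  g(x) = -x^2 + 8*x/5 - 3.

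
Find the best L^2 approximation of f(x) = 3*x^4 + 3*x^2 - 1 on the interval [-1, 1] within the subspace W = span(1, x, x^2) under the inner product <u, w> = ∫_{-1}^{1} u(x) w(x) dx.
g(x) = 39*x^2/7 - 44/35

The best approximation g ∈ W is the orthogonal projection of f onto W. Writing g = a_0 + a_1 x + a_2 x^2, the coefficients solve the normal equations G · a = b where
  G_{ij} = <φ_i, φ_j> and b_i = <f, φ_i>, with φ_0 = 1, φ_1 = x, φ_2 = x^2.
G =
  [2, 0, 2/3]
  [0, 2/3, 0]
  [2/3, 0, 2/5],
b = (6/5, 0, 146/105).
Solving gives a_0 = -44/35, a_1 = 0, a_2 = 39/7, so
  g(x) = 39*x^2/7 - 44/35.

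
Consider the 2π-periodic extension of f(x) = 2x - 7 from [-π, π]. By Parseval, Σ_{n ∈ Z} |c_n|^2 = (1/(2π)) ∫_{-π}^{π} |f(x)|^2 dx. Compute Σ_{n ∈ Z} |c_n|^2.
Σ |c_n|^2 = 4π^2/3 + 49

Expand and integrate term by term over [-π, π]:
  ∫ (2x)^2 dx = 4·(2π^3/3); ∫ 2·2·(-7)·x dx = 0 (odd integrand); ∫ (-7)^2 dx = 49·2π.
So (1/(2π)) ∫_{-π}^{π} (2x - 7)^2 dx = 4π^2/3 + 49 = 4π^2/3 + 49.
Parseval ⇒ Σ |c_n|^2 = 4π^2/3 + 49.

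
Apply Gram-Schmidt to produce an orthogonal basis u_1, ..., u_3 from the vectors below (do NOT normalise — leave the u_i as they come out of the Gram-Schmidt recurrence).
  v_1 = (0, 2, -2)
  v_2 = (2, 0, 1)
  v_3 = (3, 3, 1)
Orthogonal basis:
  u_1 = (0, 2, -2)
  u_2 = (2, 1/2, 1/2)
  u_3 = (-5/9, 10/9, 10/9)

Apply the Gram-Schmidt recurrence
  u_1 = v_1
  u_i = v_i − Σ_{j<i} ((v_i · u_j) / (u_j · u_j)) · u_j.

Step by step this gives:
  u_1 = (0, 2, -2)
  u_2 = (2, 1/2, 1/2)
  u_3 = (-5/9, 10/9, 10/9)

Orthogonality check:
  u_2 · u_1 = 0 (should be 0)
  u_3 · u_1 = 0 (should be 0)
  u_3 · u_2 = 0 (should be 0)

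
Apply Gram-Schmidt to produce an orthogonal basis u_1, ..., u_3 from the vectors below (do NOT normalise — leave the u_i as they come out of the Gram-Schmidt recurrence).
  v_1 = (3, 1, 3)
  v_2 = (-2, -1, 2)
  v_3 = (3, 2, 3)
Orthogonal basis:
  u_1 = (3, 1, 3)
  u_2 = (-35/19, -18/19, 41/19)
  u_3 = (-6/17, 72/85, 6/85)

Apply the Gram-Schmidt recurrence
  u_1 = v_1
  u_i = v_i − Σ_{j<i} ((v_i · u_j) / (u_j · u_j)) · u_j.

Step by step this gives:
  u_1 = (3, 1, 3)
  u_2 = (-35/19, -18/19, 41/19)
  u_3 = (-6/17, 72/85, 6/85)

Orthogonality check:
  u_2 · u_1 = 0 (should be 0)
  u_3 · u_1 = 0 (should be 0)
  u_3 · u_2 = 0 (should be 0)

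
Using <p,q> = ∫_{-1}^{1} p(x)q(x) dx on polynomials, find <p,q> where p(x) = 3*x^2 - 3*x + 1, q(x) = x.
<p,q> = -2

Expand the product: p(x)·q(x) = 3*x^3 - 3*x^2 + x.
∫_{-1}^{1} of each monomial x^k gives [2/(k+1) if k even, 0 if k odd]. Integrating term-by-term (or equivalently evaluating the antiderivative F(x) = 3*x^4/4 - x^3 + x^2/2 at the endpoints):
  F(1) − F(−1) = 1/4 − (9/4) = -2.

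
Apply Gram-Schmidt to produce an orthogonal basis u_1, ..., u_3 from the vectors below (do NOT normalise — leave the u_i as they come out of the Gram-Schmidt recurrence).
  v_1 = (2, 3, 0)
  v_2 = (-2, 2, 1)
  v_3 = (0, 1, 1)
Orthogonal basis:
  u_1 = (2, 3, 0)
  u_2 = (-30/13, 20/13, 1)
  u_3 = (24/113, -16/113, 80/113)

Apply the Gram-Schmidt recurrence
  u_1 = v_1
  u_i = v_i − Σ_{j<i} ((v_i · u_j) / (u_j · u_j)) · u_j.

Step by step this gives:
  u_1 = (2, 3, 0)
  u_2 = (-30/13, 20/13, 1)
  u_3 = (24/113, -16/113, 80/113)

Orthogonality check:
  u_2 · u_1 = 0 (should be 0)
  u_3 · u_1 = 0 (should be 0)
  u_3 · u_2 = 0 (should be 0)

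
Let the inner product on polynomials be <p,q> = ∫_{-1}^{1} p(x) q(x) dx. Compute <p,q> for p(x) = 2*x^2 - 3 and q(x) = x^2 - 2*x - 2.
<p,q> = 122/15

Expand the product: p(x)·q(x) = 2*x^4 - 4*x^3 - 7*x^2 + 6*x + 6.
∫_{-1}^{1} of each monomial x^k gives [2/(k+1) if k even, 0 if k odd]. Integrating term-by-term (or equivalently evaluating the antiderivative F(x) = 2*x^5/5 - x^4 - 7*x^3/3 + 3*x^2 + 6*x at the endpoints):
  F(1) − F(−1) = 91/15 − (-31/15) = 122/15.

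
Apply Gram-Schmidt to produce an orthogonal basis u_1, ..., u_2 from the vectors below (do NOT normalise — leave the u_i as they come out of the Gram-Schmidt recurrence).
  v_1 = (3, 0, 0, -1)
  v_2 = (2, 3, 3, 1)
Orthogonal basis:
  u_1 = (3, 0, 0, -1)
  u_2 = (1/2, 3, 3, 3/2)

Apply the Gram-Schmidt recurrence
  u_1 = v_1
  u_i = v_i − Σ_{j<i} ((v_i · u_j) / (u_j · u_j)) · u_j.

Step by step this gives:
  u_1 = (3, 0, 0, -1)
  u_2 = (1/2, 3, 3, 3/2)

Orthogonality check:
  u_2 · u_1 = 0 (should be 0)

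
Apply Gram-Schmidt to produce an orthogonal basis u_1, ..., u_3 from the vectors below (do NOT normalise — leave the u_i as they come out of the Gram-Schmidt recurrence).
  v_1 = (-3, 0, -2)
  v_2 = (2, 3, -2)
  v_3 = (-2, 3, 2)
Orthogonal basis:
  u_1 = (-3, 0, -2)
  u_2 = (20/13, 3, -30/13)
  u_3 = (-360/217, 600/217, 540/217)

Apply the Gram-Schmidt recurrence
  u_1 = v_1
  u_i = v_i − Σ_{j<i} ((v_i · u_j) / (u_j · u_j)) · u_j.

Step by step this gives:
  u_1 = (-3, 0, -2)
  u_2 = (20/13, 3, -30/13)
  u_3 = (-360/217, 600/217, 540/217)

Orthogonality check:
  u_2 · u_1 = 0 (should be 0)
  u_3 · u_1 = 0 (should be 0)
  u_3 · u_2 = 0 (should be 0)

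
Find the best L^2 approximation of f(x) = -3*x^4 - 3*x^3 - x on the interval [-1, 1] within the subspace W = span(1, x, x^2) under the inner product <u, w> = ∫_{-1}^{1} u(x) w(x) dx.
g(x) = -18*x^2/7 - 14*x/5 + 9/35

The best approximation g ∈ W is the orthogonal projection of f onto W. Writing g = a_0 + a_1 x + a_2 x^2, the coefficients solve the normal equations G · a = b where
  G_{ij} = <φ_i, φ_j> and b_i = <f, φ_i>, with φ_0 = 1, φ_1 = x, φ_2 = x^2.
G =
  [2, 0, 2/3]
  [0, 2/3, 0]
  [2/3, 0, 2/5],
b = (-6/5, -28/15, -6/7).
Solving gives a_0 = 9/35, a_1 = -14/5, a_2 = -18/7, so
  g(x) = -18*x^2/7 - 14*x/5 + 9/35.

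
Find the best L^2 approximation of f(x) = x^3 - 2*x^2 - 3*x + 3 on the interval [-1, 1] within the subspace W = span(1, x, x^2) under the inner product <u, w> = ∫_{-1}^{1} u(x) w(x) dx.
g(x) = -2*x^2 - 12*x/5 + 3

The best approximation g ∈ W is the orthogonal projection of f onto W. Writing g = a_0 + a_1 x + a_2 x^2, the coefficients solve the normal equations G · a = b where
  G_{ij} = <φ_i, φ_j> and b_i = <f, φ_i>, with φ_0 = 1, φ_1 = x, φ_2 = x^2.
G =
  [2, 0, 2/3]
  [0, 2/3, 0]
  [2/3, 0, 2/5],
b = (14/3, -8/5, 6/5).
Solving gives a_0 = 3, a_1 = -12/5, a_2 = -2, so
  g(x) = -2*x^2 - 12*x/5 + 3.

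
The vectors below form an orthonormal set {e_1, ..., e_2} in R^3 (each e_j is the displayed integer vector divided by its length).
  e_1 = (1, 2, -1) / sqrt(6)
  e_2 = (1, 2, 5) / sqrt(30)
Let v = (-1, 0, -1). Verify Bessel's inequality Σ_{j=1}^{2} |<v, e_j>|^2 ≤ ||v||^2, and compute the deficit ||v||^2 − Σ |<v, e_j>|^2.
Σ |<v, e_j>|^2 = 6/5; ||v||^2 = 2; deficit = 4/5

Write each e_j = u_j / sqrt(<u_j, u_j>) where u_j is the displayed integer vector. Then <v, e_j> = <v, u_j> / sqrt(<u_j, u_j>), so |<v, e_j>|^2 = <v, u_j>^2 / <u_j, u_j>.
Coefficients: <v, e_1> = 0/sqrt(6), <v, e_2> = -6/sqrt(30).
Square and sum: Σ |<v, e_j>|^2 = 6/5.
Compute ||v||^2 = v·v = 2.
Deficit = 2 − 6/5 = 4/5 ≥ 0, confirming Bessel's inequality. (The deficit equals ||v − Σ <v,e_j> e_j||^2, the squared distance from v to span{e_j}.)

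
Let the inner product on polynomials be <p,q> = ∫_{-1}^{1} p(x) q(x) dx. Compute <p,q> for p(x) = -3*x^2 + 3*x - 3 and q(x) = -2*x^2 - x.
<p,q> = 22/5

Expand the product: p(x)·q(x) = 6*x^4 - 3*x^3 + 3*x^2 + 3*x.
∫_{-1}^{1} of each monomial x^k gives [2/(k+1) if k even, 0 if k odd]. Integrating term-by-term (or equivalently evaluating the antiderivative F(x) = 6*x^5/5 - 3*x^4/4 + x^3 + 3*x^2/2 at the endpoints):
  F(1) − F(−1) = 59/20 − (-29/20) = 22/5.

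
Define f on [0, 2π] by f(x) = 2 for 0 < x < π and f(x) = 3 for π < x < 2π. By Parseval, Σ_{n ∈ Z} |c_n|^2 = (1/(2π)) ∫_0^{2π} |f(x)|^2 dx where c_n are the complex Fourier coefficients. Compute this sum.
Σ |c_n|^2 = 13/2

Parseval equates the L^2 energy of f (normalised by 1/(2π)) with the ℓ^2 sum of its Fourier coefficients: (1/(2π)) ∫_0^{2π} |f|^2 = Σ |c_n|^2.
Compute the left side: (1/(2π)) [∫_0^π 2^2 dx + ∫_π^{2π} 3^2 dx] = (1/(2π)) · (4π + 9π) = (4 + 9)/2 = 13/2.
So Σ_{n ∈ Z} |c_n|^2 = 13/2.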